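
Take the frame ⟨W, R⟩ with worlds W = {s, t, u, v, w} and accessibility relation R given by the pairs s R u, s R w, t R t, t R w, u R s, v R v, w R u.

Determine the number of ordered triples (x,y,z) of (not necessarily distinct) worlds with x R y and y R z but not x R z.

5

Enumerating: (s,u,s), (t,w,u), (u,s,u), (u,s,w), (w,u,s).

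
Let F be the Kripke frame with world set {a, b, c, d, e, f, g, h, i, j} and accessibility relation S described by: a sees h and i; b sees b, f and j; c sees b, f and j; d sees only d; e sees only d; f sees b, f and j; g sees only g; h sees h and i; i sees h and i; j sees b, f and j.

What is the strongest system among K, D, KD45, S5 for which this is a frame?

KD45

Serial (axiom D): yes — every world has a successor (e.g. a S h).
Euclidean (axiom 5): yes — any two successors of a common world are S-related.
Transitive (axiom 4): yes — every two-step S-path is closed by a direct edge.
Reflexive (axiom T): no — a is not related to itself.
So F validates K, D, KD45; S5 would additionally require S to be reflexive. The strongest is KD45.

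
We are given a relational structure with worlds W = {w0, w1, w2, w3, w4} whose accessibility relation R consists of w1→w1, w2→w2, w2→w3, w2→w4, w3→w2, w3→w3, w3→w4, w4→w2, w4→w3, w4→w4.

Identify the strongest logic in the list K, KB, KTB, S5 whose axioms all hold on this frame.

KB

Symmetric (axiom B): yes — every pair in R has its reverse in R.
Reflexive (axiom T): no — w0 is not related to itself.
Euclidean (axiom 5): yes — any two successors of a common world are R-related.
So F validates K, KB; KTB would additionally require R to be reflexive. The strongest is KB.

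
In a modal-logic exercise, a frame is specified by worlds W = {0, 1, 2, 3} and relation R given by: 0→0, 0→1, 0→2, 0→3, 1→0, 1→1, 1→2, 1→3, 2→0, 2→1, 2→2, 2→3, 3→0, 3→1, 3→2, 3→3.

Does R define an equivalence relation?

Yes

Reflexive: yes — every world is R-related to itself.
Symmetric: yes — every pair in R has its reverse in R.
Transitive: yes — every two-step R-path is closed by a direct edge.
So R is an equivalence relation.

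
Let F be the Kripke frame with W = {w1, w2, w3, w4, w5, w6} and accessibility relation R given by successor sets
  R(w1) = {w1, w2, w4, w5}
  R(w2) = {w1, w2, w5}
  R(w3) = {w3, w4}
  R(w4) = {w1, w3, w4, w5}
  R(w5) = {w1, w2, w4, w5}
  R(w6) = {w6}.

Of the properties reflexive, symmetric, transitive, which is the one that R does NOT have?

Reflexive: yes — every world is R-related to itself.
Symmetric: yes — every pair in R has its reverse in R.
Transitive: no — w1 R w4 and w4 R w3, but not w1 R w3.
Only transitive fails.

transitive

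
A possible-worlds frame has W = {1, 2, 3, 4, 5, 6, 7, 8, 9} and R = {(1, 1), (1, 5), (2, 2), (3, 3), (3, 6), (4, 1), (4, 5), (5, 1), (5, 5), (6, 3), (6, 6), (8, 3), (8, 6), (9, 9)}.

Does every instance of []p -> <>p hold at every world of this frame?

No

By correspondence theory, D is valid on a frame iff R is serial.
Serial: no — 7 has no R-successor.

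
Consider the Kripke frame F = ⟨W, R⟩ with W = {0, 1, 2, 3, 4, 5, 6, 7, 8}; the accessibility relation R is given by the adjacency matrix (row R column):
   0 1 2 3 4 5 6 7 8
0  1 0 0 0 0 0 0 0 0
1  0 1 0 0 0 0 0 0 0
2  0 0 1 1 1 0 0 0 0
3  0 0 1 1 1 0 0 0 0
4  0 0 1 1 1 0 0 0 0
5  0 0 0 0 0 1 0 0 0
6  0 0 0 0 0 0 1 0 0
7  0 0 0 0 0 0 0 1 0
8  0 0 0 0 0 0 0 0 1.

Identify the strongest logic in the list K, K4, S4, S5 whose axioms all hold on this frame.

S5

Transitive (axiom 4): yes — every two-step R-path is closed by a direct edge.
Reflexive (axiom T): yes — every world is R-related to itself.
Euclidean (axiom 5): yes — any two successors of a common world are R-related.
So F validates K, K4, S4, S5. The strongest is S5.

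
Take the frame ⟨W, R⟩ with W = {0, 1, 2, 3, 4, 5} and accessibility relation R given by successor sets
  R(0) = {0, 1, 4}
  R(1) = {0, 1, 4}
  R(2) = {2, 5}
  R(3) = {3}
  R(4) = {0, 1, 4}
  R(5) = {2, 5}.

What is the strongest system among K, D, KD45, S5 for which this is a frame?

Serial (axiom D): yes — every world has a successor (e.g. 0 R 0).
Euclidean (axiom 5): yes — any two successors of a common world are R-related.
Transitive (axiom 4): yes — every two-step R-path is closed by a direct edge.
Reflexive (axiom T): yes — every world is R-related to itself.
So F validates K, D, KD45, S5. The strongest is S5.

S5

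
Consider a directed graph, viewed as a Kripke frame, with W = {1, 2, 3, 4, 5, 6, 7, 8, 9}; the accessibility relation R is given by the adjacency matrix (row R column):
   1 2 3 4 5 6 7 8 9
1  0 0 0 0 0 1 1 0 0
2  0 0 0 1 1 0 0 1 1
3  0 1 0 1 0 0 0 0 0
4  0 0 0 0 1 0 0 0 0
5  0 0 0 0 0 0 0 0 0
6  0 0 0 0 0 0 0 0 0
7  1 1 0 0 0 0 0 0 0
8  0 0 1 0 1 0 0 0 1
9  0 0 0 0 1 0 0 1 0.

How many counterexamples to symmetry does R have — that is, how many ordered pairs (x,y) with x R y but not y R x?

12

Enumerating: (1,6), (2,4), (2,5), (2,8), (2,9), (3,2), (3,4), (4,5), (7,2), (8,3), (8,5), (9,5).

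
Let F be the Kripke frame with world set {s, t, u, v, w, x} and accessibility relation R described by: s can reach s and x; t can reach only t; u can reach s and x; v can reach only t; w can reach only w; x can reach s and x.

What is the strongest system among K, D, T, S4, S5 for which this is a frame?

Serial (axiom D): yes — every world has a successor (e.g. s R s).
Reflexive (axiom T): no — u is not related to itself.
Transitive (axiom 4): yes — every two-step R-path is closed by a direct edge.
Euclidean (axiom 5): yes — any two successors of a common world are R-related.
So F validates K, D; T would additionally require R to be reflexive. The strongest is D.

D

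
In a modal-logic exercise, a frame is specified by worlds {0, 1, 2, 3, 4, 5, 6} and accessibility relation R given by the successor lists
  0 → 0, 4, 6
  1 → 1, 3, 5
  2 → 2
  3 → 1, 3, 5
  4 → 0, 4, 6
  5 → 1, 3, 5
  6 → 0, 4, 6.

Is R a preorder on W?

Yes

Reflexive: yes — every world is R-related to itself.
Transitive: yes — every two-step R-path is closed by a direct edge.
So R is a preorder.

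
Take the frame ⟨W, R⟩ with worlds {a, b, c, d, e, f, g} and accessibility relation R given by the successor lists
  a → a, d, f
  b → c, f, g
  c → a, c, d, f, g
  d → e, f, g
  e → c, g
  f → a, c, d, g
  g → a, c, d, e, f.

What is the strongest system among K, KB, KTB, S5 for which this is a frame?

K

Symmetric (axiom B): no — a R d but not d R a.
Reflexive (axiom T): no — b is not related to itself.
Euclidean (axiom 5): no — c R a and c R g, but not a R g.
So F validates K; KB would additionally require R to be symmetric. The strongest is K.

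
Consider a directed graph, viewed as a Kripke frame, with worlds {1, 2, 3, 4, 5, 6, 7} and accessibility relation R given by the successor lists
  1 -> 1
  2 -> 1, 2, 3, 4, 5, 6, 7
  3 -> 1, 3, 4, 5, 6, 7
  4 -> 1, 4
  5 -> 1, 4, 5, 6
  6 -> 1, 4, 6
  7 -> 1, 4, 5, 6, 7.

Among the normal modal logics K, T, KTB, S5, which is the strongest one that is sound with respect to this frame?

Reflexive (axiom T): yes — every world is R-related to itself.
Symmetric (axiom B): no — 2 R 1 but not 1 R 2.
Euclidean (axiom 5): no — 2 R 1 and 2 R 3, but not 1 R 3.
So F validates K, T; KTB would additionally require R to be symmetric. The strongest is T.

T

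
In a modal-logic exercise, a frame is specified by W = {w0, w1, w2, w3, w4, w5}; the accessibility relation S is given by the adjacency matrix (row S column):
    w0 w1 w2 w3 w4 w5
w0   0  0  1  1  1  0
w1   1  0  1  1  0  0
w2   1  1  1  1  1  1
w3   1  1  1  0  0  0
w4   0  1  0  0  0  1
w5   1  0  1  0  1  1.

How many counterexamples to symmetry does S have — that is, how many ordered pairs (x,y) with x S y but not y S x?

Enumerating: (w0,w4), (w1,w0), (w2,w4), (w4,w1), (w5,w0).

5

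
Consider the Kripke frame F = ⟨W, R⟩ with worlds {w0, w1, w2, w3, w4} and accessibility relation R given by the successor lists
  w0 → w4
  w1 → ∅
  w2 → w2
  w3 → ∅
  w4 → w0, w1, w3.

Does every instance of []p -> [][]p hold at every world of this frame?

Axiom 4 corresponds to the accessibility relation being transitive.
Transitive: no — w0 R w4 and w4 R w1, but not w0 R w1.

No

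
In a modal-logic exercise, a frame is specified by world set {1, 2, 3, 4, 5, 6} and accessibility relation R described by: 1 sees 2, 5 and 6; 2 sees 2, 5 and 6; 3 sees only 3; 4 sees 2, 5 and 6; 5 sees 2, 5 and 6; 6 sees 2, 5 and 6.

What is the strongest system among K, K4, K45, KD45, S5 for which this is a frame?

KD45

Transitive (axiom 4): yes — every two-step R-path is closed by a direct edge.
Euclidean (axiom 5): yes — any two successors of a common world are R-related.
Serial (axiom D): yes — every world has a successor (e.g. 1 R 2).
Reflexive (axiom T): no — 1 is not related to itself.
So F validates K, K4, K45, KD45; S5 would additionally require R to be reflexive. The strongest is KD45.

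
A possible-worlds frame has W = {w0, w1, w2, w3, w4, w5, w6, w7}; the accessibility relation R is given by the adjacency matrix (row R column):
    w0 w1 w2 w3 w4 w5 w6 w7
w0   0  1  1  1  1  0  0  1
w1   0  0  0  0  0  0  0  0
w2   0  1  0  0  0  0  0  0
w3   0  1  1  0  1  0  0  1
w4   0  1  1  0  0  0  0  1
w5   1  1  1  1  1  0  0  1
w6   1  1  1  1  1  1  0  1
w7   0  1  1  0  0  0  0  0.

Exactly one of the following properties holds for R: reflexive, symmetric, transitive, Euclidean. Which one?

Reflexive: no — w0 is not related to itself.
Symmetric: no — w0 R w1 but not w1 R w0.
Transitive: yes — every two-step R-path is closed by a direct edge.
Euclidean: no — w0 R w1 and w0 R w2, but not w1 R w2.
Only transitive holds.

transitive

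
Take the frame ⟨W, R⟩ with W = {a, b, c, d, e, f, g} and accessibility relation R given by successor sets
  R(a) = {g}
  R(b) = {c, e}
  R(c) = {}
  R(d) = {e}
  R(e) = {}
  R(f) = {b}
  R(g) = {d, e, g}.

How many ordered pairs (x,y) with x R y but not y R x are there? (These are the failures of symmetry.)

Enumerating: (a,g), (b,c), (b,e), (d,e), (f,b), (g,d), (g,e).

7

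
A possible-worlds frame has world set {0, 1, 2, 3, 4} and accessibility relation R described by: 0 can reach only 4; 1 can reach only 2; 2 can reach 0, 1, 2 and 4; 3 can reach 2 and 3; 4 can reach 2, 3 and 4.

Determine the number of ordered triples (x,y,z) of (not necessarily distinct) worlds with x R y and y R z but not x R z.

Enumerating: (0,4,2), (0,4,3), (1,2,0), (1,2,1), (1,2,4), (2,4,3), (3,2,0), (3,2,1), (3,2,4), (4,2,0), (4,2,1).

11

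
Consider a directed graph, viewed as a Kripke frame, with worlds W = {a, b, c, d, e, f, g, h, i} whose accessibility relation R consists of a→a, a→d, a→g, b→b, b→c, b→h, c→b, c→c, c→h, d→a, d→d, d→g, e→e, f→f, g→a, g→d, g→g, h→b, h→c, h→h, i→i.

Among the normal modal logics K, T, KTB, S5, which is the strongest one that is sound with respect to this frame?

S5

Reflexive (axiom T): yes — every world is R-related to itself.
Symmetric (axiom B): yes — every pair in R has its reverse in R.
Euclidean (axiom 5): yes — any two successors of a common world are R-related.
So F validates K, T, KTB, S5. The strongest is S5.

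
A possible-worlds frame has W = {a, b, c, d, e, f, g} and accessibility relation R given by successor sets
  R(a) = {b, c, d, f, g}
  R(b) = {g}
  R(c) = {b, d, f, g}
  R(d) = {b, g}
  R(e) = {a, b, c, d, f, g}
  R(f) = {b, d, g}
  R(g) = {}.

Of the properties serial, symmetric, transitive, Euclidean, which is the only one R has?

transitive

Serial: no — g has no R-successor.
Symmetric: no — a R b but not b R a.
Transitive: yes — every two-step R-path is closed by a direct edge.
Euclidean: no — a R b and a R c, but not b R c.
Only transitive holds.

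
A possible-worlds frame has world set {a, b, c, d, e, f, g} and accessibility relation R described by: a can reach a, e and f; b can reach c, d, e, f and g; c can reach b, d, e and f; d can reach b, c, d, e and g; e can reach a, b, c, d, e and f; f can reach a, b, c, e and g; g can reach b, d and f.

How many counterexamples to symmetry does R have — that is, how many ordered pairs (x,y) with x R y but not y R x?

0

R is symmetric; there are no such tuples.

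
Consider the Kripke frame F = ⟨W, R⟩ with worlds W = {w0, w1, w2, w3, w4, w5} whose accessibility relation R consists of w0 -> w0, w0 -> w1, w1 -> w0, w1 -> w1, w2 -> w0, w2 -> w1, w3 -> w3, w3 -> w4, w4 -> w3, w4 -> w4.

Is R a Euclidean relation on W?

Yes

Euclidean: yes — any two successors of a common world are R-related.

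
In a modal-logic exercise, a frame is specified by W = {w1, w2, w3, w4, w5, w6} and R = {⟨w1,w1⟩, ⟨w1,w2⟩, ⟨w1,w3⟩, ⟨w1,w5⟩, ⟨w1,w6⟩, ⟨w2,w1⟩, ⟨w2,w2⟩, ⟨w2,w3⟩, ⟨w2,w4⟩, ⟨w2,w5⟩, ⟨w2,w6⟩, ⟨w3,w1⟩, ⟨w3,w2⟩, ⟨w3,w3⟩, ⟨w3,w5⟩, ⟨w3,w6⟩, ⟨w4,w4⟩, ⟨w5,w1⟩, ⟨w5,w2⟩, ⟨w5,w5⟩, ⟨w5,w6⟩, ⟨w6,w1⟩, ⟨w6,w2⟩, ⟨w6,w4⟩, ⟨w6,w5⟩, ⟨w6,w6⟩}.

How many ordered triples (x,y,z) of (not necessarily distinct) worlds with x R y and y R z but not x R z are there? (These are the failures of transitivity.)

Enumerating: (w1,w2,w4), (w1,w6,w4), (w3,w2,w4), (w3,w6,w4), (w5,w1,w3), (w5,w2,w3), (w5,w2,w4), (w5,w6,w4), (w6,w1,w3), (w6,w2,w3).

10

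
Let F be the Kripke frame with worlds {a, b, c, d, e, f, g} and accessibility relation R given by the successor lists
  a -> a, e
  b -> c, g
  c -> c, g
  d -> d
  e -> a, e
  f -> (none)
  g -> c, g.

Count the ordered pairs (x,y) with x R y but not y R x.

2

Enumerating: (b,c), (b,g).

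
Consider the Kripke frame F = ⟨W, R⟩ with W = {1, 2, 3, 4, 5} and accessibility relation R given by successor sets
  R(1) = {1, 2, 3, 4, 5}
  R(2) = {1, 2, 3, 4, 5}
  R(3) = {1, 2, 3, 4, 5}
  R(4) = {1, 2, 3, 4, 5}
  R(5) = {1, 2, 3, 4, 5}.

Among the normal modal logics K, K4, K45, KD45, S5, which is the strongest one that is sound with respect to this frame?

Transitive (axiom 4): yes — every two-step R-path is closed by a direct edge.
Euclidean (axiom 5): yes — any two successors of a common world are R-related.
Serial (axiom D): yes — every world has a successor (e.g. 1 R 1).
Reflexive (axiom T): yes — every world is R-related to itself.
So F validates K, K4, K45, KD45, S5. The strongest is S5.

S5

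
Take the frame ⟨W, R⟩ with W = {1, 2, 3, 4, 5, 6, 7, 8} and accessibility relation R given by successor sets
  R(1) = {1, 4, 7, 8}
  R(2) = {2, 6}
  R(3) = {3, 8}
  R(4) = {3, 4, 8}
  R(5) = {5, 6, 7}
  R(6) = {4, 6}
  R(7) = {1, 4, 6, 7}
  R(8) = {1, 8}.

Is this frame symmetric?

Symmetric: no — 1 R 4 but not 4 R 1.

No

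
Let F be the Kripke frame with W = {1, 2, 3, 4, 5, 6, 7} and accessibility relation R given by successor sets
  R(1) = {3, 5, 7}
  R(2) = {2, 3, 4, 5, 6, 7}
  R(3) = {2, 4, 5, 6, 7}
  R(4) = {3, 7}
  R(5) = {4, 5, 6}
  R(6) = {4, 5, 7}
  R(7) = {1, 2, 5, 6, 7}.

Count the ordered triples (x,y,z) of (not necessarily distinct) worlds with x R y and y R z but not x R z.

Enumerating: (1,3,2), (1,3,4), (1,3,6), (1,5,4), (1,5,6), (1,7,1), (1,7,2), (1,7,6), (2,7,1), (3,2,3), (3,4,3), (3,7,1), … and 21 more.
Total: 33.

33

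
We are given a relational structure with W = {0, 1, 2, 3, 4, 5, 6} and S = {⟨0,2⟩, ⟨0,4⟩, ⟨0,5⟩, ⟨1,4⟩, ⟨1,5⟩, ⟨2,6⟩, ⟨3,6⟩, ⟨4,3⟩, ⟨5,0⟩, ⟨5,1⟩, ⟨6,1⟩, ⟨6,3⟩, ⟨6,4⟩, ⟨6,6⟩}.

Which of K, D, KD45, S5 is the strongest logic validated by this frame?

Serial (axiom D): yes — every world has a successor (e.g. 0 S 2).
Euclidean (axiom 5): no — 0 S 2 and 0 S 4, but not 2 S 4.
Transitive (axiom 4): no — 0 S 2 and 2 S 6, but not 0 S 6.
Reflexive (axiom T): no — 0 is not related to itself.
So F validates K, D; KD45 would additionally require S to be Euclidean and transitive. The strongest is D.

D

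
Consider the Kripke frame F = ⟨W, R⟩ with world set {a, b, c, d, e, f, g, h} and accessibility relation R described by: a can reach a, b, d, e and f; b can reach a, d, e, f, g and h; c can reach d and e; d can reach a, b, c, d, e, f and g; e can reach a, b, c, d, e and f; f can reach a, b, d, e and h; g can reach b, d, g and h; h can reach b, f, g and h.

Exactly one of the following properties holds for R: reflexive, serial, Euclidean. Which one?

serial

Reflexive: no — b is not related to itself.
Serial: yes — every world has a successor (e.g. a R a).
Euclidean: no — b R a and b R g, but not a R g.
Only serial holds.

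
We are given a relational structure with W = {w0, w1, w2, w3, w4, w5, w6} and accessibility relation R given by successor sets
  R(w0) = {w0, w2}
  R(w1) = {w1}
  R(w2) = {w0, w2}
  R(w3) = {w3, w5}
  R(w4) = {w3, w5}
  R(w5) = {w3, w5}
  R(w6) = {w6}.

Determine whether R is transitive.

Transitive: yes — every two-step R-path is closed by a direct edge.

Yes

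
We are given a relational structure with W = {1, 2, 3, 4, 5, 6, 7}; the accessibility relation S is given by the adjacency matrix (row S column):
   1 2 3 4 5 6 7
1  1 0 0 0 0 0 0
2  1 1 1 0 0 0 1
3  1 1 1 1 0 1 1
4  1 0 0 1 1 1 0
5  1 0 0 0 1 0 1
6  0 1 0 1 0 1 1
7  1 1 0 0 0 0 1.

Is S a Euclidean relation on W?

No

Euclidean: no — 2 S 1 and 2 S 3, but not 1 S 3.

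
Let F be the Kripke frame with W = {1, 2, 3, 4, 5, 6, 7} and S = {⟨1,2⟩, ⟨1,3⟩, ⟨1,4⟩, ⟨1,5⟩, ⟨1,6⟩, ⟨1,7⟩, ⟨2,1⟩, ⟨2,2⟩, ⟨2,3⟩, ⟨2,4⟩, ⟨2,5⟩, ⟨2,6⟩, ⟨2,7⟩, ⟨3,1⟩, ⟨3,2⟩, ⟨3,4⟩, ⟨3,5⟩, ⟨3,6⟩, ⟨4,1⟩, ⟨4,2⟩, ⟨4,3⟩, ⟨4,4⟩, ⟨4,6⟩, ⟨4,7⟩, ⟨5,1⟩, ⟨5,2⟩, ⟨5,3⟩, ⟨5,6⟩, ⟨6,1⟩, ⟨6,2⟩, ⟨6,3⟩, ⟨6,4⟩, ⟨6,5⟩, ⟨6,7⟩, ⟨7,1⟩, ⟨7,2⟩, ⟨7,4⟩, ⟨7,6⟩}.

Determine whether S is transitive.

Transitive: no — 3 S 1 and 1 S 7, but not 3 S 7.

No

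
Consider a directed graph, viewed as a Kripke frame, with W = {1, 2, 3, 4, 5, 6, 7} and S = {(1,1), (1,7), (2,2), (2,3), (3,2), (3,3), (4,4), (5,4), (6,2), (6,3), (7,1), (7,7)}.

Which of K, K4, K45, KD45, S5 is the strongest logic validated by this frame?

Transitive (axiom 4): yes — every two-step S-path is closed by a direct edge.
Euclidean (axiom 5): yes — any two successors of a common world are S-related.
Serial (axiom D): yes — every world has a successor (e.g. 1 S 1).
Reflexive (axiom T): no — 5 is not related to itself.
So F validates K, K4, K45, KD45; S5 would additionally require S to be reflexive. The strongest is KD45.

KD45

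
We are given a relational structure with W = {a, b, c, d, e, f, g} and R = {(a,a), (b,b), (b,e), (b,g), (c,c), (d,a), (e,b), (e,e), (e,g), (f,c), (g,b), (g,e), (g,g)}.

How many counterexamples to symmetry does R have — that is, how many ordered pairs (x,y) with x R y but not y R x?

2

Enumerating: (d,a), (f,c).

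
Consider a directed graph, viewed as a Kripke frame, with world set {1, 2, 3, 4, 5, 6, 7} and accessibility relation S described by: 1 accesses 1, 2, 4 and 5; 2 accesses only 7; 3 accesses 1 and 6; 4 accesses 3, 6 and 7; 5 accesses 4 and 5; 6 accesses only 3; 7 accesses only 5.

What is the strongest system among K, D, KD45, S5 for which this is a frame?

Serial (axiom D): yes — every world has a successor (e.g. 1 S 1).
Euclidean (axiom 5): no — 1 S 2 and 1 S 4, but not 2 S 4.
Transitive (axiom 4): no — 1 S 2 and 2 S 7, but not 1 S 7.
Reflexive (axiom T): no — 2 is not related to itself.
So F validates K, D; KD45 would additionally require S to be Euclidean and transitive. The strongest is D.

D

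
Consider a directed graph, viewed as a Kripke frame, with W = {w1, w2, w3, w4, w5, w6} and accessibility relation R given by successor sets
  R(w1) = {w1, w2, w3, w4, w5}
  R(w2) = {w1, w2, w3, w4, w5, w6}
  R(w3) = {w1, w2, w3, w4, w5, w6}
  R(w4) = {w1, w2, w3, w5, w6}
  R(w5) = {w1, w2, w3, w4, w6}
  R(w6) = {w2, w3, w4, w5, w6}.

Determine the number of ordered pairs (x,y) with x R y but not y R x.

0

R is symmetric; there are no such tuples.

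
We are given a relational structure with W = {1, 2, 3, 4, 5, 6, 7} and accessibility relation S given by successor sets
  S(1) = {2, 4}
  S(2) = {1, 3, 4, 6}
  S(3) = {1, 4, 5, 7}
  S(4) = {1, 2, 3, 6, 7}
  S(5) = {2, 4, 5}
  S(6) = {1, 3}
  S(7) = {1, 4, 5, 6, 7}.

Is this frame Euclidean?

Euclidean: no — 2 S 1 and 2 S 3, but not 1 S 3.

No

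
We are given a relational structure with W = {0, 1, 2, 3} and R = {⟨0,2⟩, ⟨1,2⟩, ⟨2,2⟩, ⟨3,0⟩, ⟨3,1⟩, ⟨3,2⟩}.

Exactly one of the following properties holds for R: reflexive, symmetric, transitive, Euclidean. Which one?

Reflexive: no — 0 is not related to itself.
Symmetric: no — 0 R 2 but not 2 R 0.
Transitive: yes — every two-step R-path is closed by a direct edge.
Euclidean: no — 3 R 0 and 3 R 1, but not 0 R 1.
Only transitive holds.

transitive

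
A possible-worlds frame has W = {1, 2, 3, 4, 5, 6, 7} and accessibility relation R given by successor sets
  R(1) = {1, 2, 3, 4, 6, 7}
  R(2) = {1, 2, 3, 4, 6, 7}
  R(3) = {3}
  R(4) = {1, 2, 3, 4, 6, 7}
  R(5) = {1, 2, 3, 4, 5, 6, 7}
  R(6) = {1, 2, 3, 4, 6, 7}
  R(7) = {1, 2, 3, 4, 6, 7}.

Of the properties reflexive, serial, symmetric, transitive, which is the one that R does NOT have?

Reflexive: yes — every world is R-related to itself.
Serial: yes — every world has a successor (e.g. 1 R 1).
Symmetric: no — 1 R 3 but not 3 R 1.
Transitive: yes — every two-step R-path is closed by a direct edge.
Only symmetric fails.

symmetric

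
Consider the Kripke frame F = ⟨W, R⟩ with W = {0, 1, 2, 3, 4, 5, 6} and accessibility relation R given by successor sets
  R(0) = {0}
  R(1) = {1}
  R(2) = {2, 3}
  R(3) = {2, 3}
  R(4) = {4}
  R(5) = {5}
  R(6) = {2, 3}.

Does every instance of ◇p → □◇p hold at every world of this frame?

Yes

Axiom 5 corresponds to the accessibility relation being Euclidean.
Euclidean: yes — any two successors of a common world are R-related.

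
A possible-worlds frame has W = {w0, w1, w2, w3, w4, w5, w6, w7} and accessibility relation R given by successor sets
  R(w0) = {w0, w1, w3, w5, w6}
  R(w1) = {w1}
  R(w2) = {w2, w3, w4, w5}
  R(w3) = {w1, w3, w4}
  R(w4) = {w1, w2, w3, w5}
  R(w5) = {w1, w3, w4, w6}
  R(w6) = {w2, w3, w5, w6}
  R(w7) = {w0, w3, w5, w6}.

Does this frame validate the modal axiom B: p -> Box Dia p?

Axiom B corresponds to the accessibility relation being symmetric.
Symmetric: no — w0 R w1 but not w1 R w0.

No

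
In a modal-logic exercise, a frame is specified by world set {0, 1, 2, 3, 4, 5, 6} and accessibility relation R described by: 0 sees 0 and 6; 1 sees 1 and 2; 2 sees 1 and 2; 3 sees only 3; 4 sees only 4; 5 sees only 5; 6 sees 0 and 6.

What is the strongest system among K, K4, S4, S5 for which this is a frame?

S5

Transitive (axiom 4): yes — every two-step R-path is closed by a direct edge.
Reflexive (axiom T): yes — every world is R-related to itself.
Euclidean (axiom 5): yes — any two successors of a common world are R-related.
So F validates K, K4, S4, S5. The strongest is S5.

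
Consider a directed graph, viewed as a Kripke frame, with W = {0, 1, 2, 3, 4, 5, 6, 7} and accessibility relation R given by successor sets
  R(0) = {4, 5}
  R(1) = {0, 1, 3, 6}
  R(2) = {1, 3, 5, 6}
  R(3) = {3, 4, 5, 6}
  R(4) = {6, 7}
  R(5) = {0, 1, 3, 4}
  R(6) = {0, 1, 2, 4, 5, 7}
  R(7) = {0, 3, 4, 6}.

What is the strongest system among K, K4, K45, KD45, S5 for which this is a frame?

Transitive (axiom 4): no — 0 R 4 and 4 R 6, but not 0 R 6.
Euclidean (axiom 5): no — 0 R 4 and 0 R 5, but not 4 R 5.
Serial (axiom D): yes — every world has a successor (e.g. 0 R 4).
Reflexive (axiom T): no — 0 is not related to itself.
So F validates K; K4 would additionally require R to be transitive. The strongest is K.

K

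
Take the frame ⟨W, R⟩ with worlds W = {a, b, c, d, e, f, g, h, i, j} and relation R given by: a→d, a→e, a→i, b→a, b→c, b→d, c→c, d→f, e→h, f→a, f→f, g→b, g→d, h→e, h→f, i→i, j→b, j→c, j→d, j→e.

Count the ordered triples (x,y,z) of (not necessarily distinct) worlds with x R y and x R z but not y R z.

Enumerating: (a,d,d), (a,d,e), (a,d,i), (a,e,d), (a,e,e), (a,e,i), (a,i,d), (a,i,e), (b,a,a), (b,a,c), (b,c,a), (b,c,d), … and 25 more.
Total: 37.

37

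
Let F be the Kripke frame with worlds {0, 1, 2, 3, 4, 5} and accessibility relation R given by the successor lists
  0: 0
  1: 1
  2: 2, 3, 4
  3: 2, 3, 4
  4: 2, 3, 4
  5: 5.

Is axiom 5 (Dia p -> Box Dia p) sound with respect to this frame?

Yes

The schema 5 characterises exactly the Euclidean frames.
Euclidean: yes — any two successors of a common world are R-related.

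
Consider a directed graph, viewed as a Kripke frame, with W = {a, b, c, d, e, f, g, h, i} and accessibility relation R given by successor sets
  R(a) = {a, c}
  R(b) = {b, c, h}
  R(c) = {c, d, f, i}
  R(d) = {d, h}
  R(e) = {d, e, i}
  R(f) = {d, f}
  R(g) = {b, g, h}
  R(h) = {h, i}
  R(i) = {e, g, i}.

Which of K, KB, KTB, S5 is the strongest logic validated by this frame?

K

Symmetric (axiom B): no — a R c but not c R a.
Reflexive (axiom T): yes — every world is R-related to itself.
Euclidean (axiom 5): no — b R c and b R h, but not c R h.
So F validates K; KB would additionally require R to be symmetric. The strongest is K.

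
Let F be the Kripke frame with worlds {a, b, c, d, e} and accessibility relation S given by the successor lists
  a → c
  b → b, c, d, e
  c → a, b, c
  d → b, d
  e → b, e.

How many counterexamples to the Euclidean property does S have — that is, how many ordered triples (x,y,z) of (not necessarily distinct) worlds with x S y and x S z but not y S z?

Enumerating: (b,c,d), (b,c,e), (b,d,c), (b,d,e), (b,e,c), (b,e,d), (c,a,a), (c,a,b), (c,b,a).

9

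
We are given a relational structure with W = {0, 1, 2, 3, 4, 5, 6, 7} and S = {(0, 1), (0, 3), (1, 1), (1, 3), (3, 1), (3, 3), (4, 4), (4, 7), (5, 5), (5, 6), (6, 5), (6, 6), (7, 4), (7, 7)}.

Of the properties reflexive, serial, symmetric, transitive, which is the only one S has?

Reflexive: no — 0 is not related to itself.
Serial: no — 2 has no S-successor.
Symmetric: no — 0 S 1 but not 1 S 0.
Transitive: yes — every two-step S-path is closed by a direct edge.
Only transitive holds.

transitive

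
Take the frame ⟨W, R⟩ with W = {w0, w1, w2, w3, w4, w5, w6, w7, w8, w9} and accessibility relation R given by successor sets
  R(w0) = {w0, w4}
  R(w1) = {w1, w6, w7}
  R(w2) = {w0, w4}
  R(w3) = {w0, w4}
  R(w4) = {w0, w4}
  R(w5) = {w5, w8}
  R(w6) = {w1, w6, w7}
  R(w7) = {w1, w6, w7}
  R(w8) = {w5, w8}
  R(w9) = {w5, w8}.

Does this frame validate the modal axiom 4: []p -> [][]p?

By correspondence theory, 4 is valid on a frame iff R is transitive.
Transitive: yes — every two-step R-path is closed by a direct edge.

Yes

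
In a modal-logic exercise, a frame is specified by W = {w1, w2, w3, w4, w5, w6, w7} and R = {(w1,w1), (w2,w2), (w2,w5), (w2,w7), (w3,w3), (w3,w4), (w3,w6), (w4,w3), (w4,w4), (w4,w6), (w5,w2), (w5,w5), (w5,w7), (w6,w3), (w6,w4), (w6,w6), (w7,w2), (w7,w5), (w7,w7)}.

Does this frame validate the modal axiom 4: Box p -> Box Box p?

Yes

Axiom 4 corresponds to the accessibility relation being transitive.
Transitive: yes — every two-step R-path is closed by a direct edge.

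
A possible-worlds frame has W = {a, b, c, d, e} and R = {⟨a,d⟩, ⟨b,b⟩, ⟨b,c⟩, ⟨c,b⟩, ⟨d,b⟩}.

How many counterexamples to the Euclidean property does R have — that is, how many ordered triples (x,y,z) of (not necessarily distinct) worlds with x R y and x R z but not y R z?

Enumerating: (a,d,d), (b,c,c).

2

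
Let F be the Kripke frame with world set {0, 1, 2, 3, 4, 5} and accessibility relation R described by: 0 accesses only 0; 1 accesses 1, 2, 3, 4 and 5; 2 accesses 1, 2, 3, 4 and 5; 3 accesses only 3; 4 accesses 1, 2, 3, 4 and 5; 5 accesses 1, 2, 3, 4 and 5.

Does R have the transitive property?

Transitive: yes — every two-step R-path is closed by a direct edge.

Yes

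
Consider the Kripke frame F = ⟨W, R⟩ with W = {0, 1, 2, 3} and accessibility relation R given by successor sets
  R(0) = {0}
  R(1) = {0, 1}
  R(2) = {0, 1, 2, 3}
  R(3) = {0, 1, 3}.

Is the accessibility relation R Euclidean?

No

Euclidean: no — 2 R 0 and 2 R 1, but not 0 R 1.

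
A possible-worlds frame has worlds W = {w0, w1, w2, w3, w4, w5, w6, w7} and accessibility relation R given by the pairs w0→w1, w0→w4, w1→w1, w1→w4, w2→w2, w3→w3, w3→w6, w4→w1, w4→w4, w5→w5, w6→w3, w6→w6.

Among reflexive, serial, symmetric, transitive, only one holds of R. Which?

transitive

Reflexive: no — w0 is not related to itself.
Serial: no — w7 has no R-successor.
Symmetric: no — w0 R w1 but not w1 R w0.
Transitive: yes — every two-step R-path is closed by a direct edge.
Only transitive holds.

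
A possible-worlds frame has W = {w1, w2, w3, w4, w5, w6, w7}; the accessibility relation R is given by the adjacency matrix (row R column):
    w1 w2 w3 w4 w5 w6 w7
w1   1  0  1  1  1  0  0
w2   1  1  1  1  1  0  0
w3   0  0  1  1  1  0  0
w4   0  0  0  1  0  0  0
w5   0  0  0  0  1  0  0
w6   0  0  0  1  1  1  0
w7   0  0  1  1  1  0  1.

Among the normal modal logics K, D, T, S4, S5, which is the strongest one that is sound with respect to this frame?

S4

Serial (axiom D): yes — every world has a successor (e.g. w1 R w1).
Reflexive (axiom T): yes — every world is R-related to itself.
Transitive (axiom 4): yes — every two-step R-path is closed by a direct edge.
Euclidean (axiom 5): no — w1 R w4 and w1 R w3, but not w4 R w3.
So F validates K, D, T, S4; S5 would additionally require R to be Euclidean. The strongest is S4.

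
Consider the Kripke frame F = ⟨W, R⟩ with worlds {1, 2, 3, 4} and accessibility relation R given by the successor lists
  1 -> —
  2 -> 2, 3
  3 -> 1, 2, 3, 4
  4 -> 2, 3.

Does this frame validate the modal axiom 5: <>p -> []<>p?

No

By correspondence theory, 5 is valid on a frame iff R is Euclidean.
Euclidean: no — 3 R 1 and 3 R 2, but not 1 R 2.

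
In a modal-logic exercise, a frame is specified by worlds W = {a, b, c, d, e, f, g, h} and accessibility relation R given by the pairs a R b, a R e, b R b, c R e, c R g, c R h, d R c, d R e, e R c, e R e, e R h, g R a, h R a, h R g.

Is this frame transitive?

No

Transitive: no — a R e and e R c, but not a R c.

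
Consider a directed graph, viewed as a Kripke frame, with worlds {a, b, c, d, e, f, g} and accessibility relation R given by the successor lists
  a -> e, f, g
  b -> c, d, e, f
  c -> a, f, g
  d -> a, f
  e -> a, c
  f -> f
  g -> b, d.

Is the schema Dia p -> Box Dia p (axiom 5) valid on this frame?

No

Axiom 5 corresponds to the accessibility relation being Euclidean.
Euclidean: no — a R e and a R f, but not e R f.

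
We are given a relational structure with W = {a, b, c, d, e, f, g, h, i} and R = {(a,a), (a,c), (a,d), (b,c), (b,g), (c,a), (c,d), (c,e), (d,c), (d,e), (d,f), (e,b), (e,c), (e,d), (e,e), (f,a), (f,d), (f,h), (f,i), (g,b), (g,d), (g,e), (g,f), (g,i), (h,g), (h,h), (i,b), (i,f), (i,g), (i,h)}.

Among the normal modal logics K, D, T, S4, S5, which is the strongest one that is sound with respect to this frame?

Serial (axiom D): yes — every world has a successor (e.g. a R a).
Reflexive (axiom T): no — b is not related to itself.
Transitive (axiom 4): no — a R c and c R e, but not a R e.
Euclidean (axiom 5): no — b R c and b R g, but not c R g.
So F validates K, D; T would additionally require R to be reflexive. The strongest is D.

D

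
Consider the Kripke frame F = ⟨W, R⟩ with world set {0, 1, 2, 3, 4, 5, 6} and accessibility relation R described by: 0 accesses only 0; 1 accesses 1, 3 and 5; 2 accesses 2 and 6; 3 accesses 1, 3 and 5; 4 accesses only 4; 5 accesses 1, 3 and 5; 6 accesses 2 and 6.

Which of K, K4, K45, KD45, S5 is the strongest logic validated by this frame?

S5

Transitive (axiom 4): yes — every two-step R-path is closed by a direct edge.
Euclidean (axiom 5): yes — any two successors of a common world are R-related.
Serial (axiom D): yes — every world has a successor (e.g. 0 R 0).
Reflexive (axiom T): yes — every world is R-related to itself.
So F validates K, K4, K45, KD45, S5. The strongest is S5.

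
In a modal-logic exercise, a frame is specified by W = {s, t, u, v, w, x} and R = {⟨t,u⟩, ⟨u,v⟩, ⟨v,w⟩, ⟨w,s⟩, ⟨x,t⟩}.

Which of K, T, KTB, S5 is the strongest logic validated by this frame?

K

Reflexive (axiom T): no — s is not related to itself.
Symmetric (axiom B): no — t R u but not u R t.
Euclidean (axiom 5): no — t R u and t R u, but not u R u.
So F validates K; T would additionally require R to be reflexive. The strongest is K.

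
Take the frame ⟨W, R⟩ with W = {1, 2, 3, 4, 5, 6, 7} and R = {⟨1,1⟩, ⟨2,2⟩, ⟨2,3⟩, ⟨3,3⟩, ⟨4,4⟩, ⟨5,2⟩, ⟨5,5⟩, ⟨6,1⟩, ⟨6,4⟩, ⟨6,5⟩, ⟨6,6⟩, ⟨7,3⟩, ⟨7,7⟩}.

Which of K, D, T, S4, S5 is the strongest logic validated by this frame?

Serial (axiom D): yes — every world has a successor (e.g. 1 R 1).
Reflexive (axiom T): yes — every world is R-related to itself.
Transitive (axiom 4): no — 5 R 2 and 2 R 3, but not 5 R 3.
Euclidean (axiom 5): no — 6 R 1 and 6 R 4, but not 1 R 4.
So F validates K, D, T; S4 would additionally require R to be transitive. The strongest is T.

T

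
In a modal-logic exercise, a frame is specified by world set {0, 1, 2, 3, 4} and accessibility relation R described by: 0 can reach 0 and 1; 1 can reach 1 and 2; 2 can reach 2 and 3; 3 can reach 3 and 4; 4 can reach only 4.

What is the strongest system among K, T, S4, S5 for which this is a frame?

Reflexive (axiom T): yes — every world is R-related to itself.
Transitive (axiom 4): no — 0 R 1 and 1 R 2, but not 0 R 2.
Euclidean (axiom 5): no — 0 R 1 and 0 R 0, but not 1 R 0.
So F validates K, T; S4 would additionally require R to be transitive. The strongest is T.

T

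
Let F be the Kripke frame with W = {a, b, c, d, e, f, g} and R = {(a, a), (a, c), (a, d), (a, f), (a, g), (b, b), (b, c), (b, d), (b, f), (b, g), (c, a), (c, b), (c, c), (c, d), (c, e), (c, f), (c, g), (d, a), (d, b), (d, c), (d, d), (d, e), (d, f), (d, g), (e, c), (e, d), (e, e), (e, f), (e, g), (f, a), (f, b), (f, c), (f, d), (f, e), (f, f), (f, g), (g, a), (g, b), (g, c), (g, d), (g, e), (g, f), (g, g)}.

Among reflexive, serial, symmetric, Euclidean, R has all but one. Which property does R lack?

Reflexive: yes — every world is R-related to itself.
Serial: yes — every world has a successor (e.g. a R a).
Symmetric: yes — every pair in R has its reverse in R.
Euclidean: no — c R a and c R b, but not a R b.
Only Euclidean fails.

Euclidean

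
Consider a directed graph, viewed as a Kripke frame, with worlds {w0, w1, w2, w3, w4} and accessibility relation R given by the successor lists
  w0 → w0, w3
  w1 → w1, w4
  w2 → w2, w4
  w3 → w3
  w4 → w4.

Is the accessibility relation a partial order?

Reflexive: yes — every world is R-related to itself.
Transitive: yes — every two-step R-path is closed by a direct edge.
Antisymmetric: yes — no distinct pair is related both ways.
So R is a partial order.

Yes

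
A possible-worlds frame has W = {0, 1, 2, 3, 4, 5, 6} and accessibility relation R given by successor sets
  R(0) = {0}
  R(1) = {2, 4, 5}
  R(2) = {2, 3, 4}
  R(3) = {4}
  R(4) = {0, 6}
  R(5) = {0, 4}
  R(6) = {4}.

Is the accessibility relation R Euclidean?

Euclidean: no — 1 R 2 and 1 R 5, but not 2 R 5.

No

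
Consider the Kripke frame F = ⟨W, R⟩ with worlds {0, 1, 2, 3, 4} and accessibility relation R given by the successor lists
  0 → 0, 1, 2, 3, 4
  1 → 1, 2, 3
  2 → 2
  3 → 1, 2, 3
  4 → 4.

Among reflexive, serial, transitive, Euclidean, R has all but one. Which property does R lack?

Euclidean

Reflexive: yes — every world is R-related to itself.
Serial: yes — every world has a successor (e.g. 0 R 0).
Transitive: yes — every two-step R-path is closed by a direct edge.
Euclidean: no — 0 R 1 and 0 R 4, but not 1 R 4.
Only Euclidean fails.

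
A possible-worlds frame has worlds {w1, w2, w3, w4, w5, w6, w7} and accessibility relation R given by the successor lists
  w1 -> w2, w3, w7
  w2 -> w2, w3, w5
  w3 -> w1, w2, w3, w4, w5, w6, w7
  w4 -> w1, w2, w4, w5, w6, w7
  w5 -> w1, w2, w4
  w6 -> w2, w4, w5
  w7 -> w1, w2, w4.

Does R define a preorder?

Reflexive: no — w1 is not related to itself.
Transitive: no — w1 R w2 and w2 R w5, but not w1 R w5.
So R is not a preorder.

No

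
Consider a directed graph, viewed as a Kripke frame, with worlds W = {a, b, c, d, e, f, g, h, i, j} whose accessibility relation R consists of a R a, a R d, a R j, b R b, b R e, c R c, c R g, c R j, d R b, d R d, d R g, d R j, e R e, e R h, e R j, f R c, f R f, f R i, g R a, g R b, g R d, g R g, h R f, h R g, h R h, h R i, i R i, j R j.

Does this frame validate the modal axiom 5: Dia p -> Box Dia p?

The schema 5 characterises exactly the Euclidean frames.
Euclidean: no — a R j and a R d, but not j R d.

No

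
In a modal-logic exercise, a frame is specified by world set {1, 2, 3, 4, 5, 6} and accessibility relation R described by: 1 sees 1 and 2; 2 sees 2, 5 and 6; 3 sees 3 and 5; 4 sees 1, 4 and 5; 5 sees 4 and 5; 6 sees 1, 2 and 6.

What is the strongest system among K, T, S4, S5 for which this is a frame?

T

Reflexive (axiom T): yes — every world is R-related to itself.
Transitive (axiom 4): no — 1 R 2 and 2 R 5, but not 1 R 5.
Euclidean (axiom 5): no — 2 R 5 and 2 R 6, but not 5 R 6.
So F validates K, T; S4 would additionally require R to be transitive. The strongest is T.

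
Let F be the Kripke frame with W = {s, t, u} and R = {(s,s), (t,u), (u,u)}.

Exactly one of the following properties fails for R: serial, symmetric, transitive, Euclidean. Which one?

Serial: yes — every world has a successor (e.g. s R s).
Symmetric: no — t R u but not u R t.
Transitive: yes — every two-step R-path is closed by a direct edge.
Euclidean: yes — any two successors of a common world are R-related.
Only symmetric fails.

symmetric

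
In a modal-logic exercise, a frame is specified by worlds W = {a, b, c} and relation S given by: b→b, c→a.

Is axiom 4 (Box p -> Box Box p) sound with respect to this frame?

Axiom 4 corresponds to the accessibility relation being transitive.
Transitive: yes — every two-step S-path is closed by a direct edge.

Yes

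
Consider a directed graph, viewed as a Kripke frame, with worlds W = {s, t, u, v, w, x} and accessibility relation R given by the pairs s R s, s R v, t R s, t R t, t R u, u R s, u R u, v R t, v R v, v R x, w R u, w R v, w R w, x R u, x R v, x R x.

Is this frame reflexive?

Yes

Reflexive: yes — every world is R-related to itself.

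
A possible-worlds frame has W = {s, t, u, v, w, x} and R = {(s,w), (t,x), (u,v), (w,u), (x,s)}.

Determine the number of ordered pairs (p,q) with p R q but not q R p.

Enumerating: (s,w), (t,x), (u,v), (w,u), (x,s).

5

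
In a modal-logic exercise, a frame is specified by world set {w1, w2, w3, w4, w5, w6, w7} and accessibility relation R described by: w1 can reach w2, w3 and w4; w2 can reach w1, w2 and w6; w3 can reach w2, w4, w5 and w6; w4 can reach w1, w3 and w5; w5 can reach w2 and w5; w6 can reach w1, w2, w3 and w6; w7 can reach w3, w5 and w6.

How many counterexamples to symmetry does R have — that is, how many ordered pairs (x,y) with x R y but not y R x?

Enumerating: (w1,w3), (w3,w2), (w3,w5), (w4,w5), (w5,w2), (w6,w1), (w7,w3), (w7,w5), (w7,w6).

9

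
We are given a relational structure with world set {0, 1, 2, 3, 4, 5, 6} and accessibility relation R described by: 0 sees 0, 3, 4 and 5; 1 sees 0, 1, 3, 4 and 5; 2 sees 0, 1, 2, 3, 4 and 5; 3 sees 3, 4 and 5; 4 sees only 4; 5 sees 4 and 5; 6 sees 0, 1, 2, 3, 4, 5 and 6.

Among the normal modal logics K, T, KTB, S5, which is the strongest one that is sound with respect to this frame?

T

Reflexive (axiom T): yes — every world is R-related to itself.
Symmetric (axiom B): no — 0 R 3 but not 3 R 0.
Euclidean (axiom 5): no — 0 R 4 and 0 R 3, but not 4 R 3.
So F validates K, T; KTB would additionally require R to be symmetric. The strongest is T.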